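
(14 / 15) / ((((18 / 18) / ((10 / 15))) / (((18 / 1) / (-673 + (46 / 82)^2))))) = -11767 / 706740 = -0.02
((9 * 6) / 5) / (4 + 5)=1.20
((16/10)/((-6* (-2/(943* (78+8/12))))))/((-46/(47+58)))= -67732/3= -22577.33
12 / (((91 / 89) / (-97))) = -103596 / 91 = -1138.42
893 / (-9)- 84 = -1649 / 9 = -183.22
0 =0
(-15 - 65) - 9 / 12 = -80.75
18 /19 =0.95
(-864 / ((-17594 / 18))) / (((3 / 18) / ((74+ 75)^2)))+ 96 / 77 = 79758203424 / 677369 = 117747.05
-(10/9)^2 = -100/81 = -1.23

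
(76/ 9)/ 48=19/ 108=0.18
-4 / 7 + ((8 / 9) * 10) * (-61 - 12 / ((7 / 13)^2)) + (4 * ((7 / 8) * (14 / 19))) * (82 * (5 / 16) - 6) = -57652411 / 67032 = -860.07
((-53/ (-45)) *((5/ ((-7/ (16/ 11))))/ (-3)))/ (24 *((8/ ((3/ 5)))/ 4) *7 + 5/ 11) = 848/ 1165185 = 0.00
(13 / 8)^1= 13 / 8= 1.62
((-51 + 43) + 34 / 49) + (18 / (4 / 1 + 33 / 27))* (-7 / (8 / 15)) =-484049 / 9212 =-52.55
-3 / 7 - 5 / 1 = -38 / 7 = -5.43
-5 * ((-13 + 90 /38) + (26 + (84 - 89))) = -985 /19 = -51.84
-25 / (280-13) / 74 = -25 / 19758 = -0.00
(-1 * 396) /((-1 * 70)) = 198 /35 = 5.66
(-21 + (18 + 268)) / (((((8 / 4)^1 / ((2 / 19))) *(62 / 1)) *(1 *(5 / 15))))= 795 / 1178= 0.67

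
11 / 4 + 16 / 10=87 / 20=4.35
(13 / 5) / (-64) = -13 / 320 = -0.04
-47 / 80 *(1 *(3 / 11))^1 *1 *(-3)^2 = -1269 / 880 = -1.44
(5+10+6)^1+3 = 24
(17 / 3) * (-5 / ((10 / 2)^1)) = -17 / 3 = -5.67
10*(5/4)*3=37.50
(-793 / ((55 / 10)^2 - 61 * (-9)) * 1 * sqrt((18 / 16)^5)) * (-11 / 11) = 192699 * sqrt(2) / 148288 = 1.84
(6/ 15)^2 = 4/ 25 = 0.16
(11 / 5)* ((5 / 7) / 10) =11 / 70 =0.16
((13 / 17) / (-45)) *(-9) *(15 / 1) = 39 / 17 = 2.29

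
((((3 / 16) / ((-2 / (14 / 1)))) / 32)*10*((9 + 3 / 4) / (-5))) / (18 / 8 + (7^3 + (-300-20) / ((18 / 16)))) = 7371 / 560384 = 0.01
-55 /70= -11 /14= -0.79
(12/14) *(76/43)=456/301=1.51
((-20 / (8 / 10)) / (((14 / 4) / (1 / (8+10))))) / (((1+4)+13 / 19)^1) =-475 / 6804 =-0.07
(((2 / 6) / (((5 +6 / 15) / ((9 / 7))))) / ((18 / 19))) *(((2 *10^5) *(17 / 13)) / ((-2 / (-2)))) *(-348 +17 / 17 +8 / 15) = -167863100000 / 22113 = -7591150.00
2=2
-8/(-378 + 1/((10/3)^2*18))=1600/75599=0.02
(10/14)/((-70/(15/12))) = -0.01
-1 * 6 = -6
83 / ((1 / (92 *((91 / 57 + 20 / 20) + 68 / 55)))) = 91754176 / 3135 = 29267.68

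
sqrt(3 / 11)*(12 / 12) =sqrt(33) / 11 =0.52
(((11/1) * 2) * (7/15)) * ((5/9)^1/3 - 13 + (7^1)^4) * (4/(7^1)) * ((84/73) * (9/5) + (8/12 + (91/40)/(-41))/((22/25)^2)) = 32062784625191/800028900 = 40077.03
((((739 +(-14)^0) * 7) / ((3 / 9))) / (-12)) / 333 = -35 / 9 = -3.89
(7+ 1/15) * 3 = 106/5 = 21.20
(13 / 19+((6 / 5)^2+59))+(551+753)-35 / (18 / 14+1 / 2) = 639124 / 475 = 1345.52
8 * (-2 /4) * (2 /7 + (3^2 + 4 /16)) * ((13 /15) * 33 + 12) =-7743 /5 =-1548.60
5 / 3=1.67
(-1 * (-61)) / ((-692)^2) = 61 / 478864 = 0.00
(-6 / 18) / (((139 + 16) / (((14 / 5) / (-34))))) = 7 / 39525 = 0.00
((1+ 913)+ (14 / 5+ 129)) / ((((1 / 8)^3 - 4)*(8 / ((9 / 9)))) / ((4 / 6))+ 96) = 74368 / 3415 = 21.78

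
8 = 8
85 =85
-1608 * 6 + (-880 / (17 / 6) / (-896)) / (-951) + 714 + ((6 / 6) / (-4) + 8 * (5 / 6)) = -2020651439 / 226338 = -8927.58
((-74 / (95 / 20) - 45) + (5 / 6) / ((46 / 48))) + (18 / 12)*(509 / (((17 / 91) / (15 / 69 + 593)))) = 18010884845 / 7429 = 2424402.32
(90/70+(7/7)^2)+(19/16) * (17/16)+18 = 38613/1792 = 21.55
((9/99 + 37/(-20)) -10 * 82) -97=-202127/220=-918.76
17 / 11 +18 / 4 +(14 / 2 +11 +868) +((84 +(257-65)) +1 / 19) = 488265 / 418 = 1168.10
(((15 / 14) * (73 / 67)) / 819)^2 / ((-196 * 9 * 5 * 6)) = -0.00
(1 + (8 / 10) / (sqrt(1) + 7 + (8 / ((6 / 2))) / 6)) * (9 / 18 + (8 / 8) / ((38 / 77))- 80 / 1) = -153088 / 1805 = -84.81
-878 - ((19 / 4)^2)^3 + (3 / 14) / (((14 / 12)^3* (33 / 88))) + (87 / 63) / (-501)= -182747268906887 / 14781247488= -12363.45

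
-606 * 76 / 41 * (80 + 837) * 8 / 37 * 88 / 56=-530933568 / 1517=-349989.17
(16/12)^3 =64/27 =2.37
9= 9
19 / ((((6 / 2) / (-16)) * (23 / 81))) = -8208 / 23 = -356.87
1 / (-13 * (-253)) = 0.00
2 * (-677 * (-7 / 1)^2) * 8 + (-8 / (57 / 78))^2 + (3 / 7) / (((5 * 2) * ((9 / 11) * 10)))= -402284362429 / 758100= -530648.15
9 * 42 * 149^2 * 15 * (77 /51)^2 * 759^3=36259337461564470330 /289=125464835507143495.95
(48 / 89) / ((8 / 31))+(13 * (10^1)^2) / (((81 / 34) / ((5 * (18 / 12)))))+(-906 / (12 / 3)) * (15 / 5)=3415.18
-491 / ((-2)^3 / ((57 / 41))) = 27987 / 328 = 85.33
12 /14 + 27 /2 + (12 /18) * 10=883 /42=21.02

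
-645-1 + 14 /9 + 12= -5692 /9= -632.44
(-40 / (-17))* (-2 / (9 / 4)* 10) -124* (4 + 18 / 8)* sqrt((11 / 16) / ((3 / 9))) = -775* sqrt(33) / 4 -3200 / 153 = -1133.92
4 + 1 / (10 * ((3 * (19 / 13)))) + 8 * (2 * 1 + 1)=15973 / 570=28.02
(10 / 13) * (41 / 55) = 82 / 143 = 0.57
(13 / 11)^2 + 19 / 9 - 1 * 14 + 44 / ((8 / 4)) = 12532 / 1089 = 11.51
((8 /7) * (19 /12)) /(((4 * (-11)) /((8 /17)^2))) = -608 /66759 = -0.01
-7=-7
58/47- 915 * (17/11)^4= -3590971427/688127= -5218.47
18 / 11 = 1.64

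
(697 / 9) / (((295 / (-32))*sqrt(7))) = -22304*sqrt(7) / 18585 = -3.18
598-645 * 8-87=-4649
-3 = -3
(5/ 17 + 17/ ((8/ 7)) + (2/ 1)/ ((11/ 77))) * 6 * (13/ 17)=133.83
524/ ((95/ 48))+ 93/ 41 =1040067/ 3895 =267.03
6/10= 3/5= 0.60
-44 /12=-11 /3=-3.67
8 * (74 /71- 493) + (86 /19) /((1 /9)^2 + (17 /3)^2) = -6907032315 /1755049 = -3935.52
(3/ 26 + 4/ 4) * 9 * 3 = 30.12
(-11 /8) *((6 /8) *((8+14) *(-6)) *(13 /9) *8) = 1573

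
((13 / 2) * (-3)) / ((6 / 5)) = -65 / 4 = -16.25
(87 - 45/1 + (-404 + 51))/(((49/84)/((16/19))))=-59712/133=-448.96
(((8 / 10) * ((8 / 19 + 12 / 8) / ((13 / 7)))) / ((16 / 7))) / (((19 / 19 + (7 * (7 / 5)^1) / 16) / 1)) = 0.22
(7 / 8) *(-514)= -1799 / 4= -449.75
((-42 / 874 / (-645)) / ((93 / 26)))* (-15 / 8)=-0.00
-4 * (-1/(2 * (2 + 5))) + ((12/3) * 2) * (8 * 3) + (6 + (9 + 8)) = 1507/7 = 215.29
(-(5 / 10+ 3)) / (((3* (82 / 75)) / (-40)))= 1750 / 41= 42.68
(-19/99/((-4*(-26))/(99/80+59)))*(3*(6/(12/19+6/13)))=-1739659/950400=-1.83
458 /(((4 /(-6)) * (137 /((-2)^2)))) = -2748 /137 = -20.06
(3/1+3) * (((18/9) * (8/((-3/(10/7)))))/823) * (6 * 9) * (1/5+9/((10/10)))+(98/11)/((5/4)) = -6485368/316855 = -20.47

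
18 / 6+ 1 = 4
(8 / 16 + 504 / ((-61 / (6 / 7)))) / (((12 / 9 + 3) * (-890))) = 2409 / 1411540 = 0.00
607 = 607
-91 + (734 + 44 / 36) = 5798 / 9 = 644.22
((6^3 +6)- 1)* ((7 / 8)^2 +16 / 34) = 17485 / 64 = 273.20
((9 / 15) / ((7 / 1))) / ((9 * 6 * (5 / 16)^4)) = 32768 / 196875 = 0.17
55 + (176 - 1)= 230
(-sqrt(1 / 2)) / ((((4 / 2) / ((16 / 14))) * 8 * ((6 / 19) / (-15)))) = 95 * sqrt(2) / 56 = 2.40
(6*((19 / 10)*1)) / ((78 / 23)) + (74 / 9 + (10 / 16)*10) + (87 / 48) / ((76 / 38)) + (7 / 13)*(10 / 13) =4661369 / 243360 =19.15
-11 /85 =-0.13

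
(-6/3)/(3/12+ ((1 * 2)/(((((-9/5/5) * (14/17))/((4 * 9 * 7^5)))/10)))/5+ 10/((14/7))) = 8/32653579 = 0.00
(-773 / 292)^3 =-461889917 / 24897088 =-18.55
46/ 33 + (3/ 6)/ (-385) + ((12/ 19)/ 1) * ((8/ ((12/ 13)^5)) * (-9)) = -140013901/ 2106720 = -66.46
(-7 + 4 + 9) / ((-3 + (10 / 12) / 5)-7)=-36 / 59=-0.61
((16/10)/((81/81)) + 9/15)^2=121/25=4.84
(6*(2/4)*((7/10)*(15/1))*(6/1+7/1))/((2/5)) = 4095/4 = 1023.75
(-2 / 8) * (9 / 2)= -1.12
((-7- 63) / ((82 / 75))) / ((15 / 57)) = -9975 / 41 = -243.29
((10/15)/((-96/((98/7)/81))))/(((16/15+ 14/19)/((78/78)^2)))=-665/999216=-0.00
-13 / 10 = -1.30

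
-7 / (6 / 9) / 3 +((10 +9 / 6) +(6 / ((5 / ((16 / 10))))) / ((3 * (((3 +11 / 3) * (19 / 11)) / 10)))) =4064 / 475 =8.56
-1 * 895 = -895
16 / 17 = 0.94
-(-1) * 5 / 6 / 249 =5 / 1494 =0.00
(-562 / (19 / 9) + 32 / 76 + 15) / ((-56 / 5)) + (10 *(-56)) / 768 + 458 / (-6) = -116339 / 2128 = -54.67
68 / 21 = 3.24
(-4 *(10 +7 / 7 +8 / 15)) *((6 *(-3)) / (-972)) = -346 / 405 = -0.85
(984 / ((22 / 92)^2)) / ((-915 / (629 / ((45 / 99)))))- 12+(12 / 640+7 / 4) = -13975290279 / 536800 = -26034.45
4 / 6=0.67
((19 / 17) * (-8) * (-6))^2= 831744 / 289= 2878.01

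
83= 83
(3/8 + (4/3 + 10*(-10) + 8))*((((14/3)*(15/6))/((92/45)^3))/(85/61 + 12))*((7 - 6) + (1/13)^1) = -327906376875/33081780992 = -9.91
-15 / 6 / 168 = -5 / 336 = -0.01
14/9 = 1.56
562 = 562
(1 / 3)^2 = 1 / 9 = 0.11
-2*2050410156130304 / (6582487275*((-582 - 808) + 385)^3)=4100820312260608 / 6681719093481534375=0.00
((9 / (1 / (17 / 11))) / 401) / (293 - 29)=51 / 388168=0.00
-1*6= -6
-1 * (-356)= 356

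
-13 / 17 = -0.76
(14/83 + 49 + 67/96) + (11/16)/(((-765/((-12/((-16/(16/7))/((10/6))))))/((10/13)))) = 49.86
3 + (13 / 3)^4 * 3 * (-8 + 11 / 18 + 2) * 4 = -5540105 / 243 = -22798.79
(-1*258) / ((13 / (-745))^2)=-143196450 / 169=-847316.27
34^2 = 1156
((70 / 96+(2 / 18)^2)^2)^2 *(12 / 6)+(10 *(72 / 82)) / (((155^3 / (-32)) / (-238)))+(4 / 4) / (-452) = 3019572050541538302703 / 4867179922215618969600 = 0.62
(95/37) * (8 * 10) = 205.41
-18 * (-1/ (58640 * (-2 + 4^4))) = 0.00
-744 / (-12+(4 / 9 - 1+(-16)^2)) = -3.06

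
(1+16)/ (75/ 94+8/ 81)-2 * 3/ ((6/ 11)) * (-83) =6362489/ 6827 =931.96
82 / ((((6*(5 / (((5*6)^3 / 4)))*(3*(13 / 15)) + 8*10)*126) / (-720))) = -3690000 / 630091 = -5.86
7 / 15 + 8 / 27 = 0.76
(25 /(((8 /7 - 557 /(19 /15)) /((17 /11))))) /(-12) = 56525 /7699956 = 0.01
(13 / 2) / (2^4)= 13 / 32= 0.41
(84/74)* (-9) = -378/37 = -10.22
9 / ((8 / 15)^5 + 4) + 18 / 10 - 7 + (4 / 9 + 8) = 755806003 / 138162060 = 5.47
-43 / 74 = -0.58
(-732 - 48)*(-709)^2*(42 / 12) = -1372319130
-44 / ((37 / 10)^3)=-44000 / 50653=-0.87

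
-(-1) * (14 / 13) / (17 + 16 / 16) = 7 / 117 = 0.06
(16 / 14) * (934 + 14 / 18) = 67304 / 63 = 1068.32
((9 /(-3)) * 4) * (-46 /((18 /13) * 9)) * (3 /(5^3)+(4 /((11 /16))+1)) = 303.08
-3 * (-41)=123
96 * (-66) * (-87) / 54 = 10208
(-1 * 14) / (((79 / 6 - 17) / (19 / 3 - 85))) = -6608 / 23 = -287.30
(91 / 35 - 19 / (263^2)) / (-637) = -899102 / 220303265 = -0.00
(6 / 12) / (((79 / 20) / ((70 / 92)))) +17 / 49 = 39464 / 89033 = 0.44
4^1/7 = 4/7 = 0.57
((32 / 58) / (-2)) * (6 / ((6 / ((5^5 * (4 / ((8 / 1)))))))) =-12500 / 29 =-431.03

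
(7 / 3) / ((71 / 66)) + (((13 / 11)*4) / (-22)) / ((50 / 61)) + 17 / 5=1139782 / 214775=5.31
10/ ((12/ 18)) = 15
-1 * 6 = -6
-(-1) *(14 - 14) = 0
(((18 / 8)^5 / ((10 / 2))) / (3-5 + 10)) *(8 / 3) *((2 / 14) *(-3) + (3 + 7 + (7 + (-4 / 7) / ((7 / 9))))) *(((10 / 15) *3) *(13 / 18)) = 87.94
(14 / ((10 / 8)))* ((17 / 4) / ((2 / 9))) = 1071 / 5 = 214.20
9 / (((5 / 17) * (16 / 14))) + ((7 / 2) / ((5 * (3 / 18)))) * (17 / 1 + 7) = 5103 / 40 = 127.58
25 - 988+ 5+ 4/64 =-15327/16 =-957.94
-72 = -72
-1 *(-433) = 433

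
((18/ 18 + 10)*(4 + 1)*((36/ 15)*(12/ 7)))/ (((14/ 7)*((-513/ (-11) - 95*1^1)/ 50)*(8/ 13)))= -353925/ 1862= -190.08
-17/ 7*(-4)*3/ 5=5.83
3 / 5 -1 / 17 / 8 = 403 / 680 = 0.59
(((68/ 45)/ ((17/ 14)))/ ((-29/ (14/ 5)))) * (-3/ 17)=784/ 36975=0.02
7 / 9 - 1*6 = -47 / 9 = -5.22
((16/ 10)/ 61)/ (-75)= -0.00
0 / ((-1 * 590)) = 0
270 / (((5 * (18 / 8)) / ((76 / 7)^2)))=138624 / 49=2829.06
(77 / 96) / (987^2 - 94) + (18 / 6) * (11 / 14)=1542935339 / 654578400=2.36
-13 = -13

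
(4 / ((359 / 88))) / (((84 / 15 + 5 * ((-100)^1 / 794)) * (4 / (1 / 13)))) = 87340 / 23022311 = 0.00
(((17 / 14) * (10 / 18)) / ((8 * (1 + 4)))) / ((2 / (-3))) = -17 / 672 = -0.03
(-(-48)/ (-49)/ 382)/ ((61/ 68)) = -1632/ 570899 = -0.00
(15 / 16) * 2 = 15 / 8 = 1.88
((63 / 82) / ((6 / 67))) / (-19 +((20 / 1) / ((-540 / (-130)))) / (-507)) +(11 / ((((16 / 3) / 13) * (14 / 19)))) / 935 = -6444141483 / 15626070880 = -0.41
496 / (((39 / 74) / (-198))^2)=11831314176 / 169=70007776.19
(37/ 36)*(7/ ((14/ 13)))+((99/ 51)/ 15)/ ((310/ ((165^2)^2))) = 11740871387/ 37944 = 309426.30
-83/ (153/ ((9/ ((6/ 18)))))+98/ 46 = -4894/ 391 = -12.52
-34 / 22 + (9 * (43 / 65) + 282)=286.41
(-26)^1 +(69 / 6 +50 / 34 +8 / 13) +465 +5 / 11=2202683 / 4862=453.04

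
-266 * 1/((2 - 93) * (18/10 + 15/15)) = 95/91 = 1.04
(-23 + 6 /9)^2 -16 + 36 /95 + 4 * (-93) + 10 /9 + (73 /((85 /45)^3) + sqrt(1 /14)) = sqrt(14) /14 + 517094492 /4200615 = 123.37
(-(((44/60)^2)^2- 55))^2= 7671426430756/2562890625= 2993.27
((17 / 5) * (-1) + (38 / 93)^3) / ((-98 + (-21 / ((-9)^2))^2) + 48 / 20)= 0.03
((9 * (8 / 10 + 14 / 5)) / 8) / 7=0.58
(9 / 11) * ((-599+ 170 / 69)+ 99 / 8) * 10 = -4779.50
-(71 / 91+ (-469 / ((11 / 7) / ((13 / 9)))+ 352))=705592 / 9009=78.32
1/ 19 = 0.05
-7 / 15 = -0.47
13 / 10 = 1.30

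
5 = 5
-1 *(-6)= 6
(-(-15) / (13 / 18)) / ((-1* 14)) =-135 / 91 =-1.48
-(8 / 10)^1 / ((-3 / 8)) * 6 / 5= 64 / 25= 2.56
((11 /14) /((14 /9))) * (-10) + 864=84177 /98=858.95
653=653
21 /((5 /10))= 42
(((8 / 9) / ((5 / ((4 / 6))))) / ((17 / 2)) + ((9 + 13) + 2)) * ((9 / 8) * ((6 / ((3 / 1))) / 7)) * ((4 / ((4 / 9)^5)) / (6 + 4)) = 135596187 / 761600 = 178.04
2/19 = 0.11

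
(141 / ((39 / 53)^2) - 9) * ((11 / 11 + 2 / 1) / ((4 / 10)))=318650 / 169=1885.50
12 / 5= 2.40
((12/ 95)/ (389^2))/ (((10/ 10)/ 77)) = 924/ 14375495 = 0.00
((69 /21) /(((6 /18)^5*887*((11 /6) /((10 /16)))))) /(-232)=-83835 /63381472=-0.00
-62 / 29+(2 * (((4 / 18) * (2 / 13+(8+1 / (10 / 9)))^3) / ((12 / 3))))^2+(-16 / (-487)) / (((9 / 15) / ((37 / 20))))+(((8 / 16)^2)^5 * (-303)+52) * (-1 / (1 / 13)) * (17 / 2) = 191666148749700999676129 / 176694108930144000000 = 1084.73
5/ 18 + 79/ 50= 418/ 225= 1.86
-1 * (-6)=6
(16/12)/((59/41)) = 164/177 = 0.93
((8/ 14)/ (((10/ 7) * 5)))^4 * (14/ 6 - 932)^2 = 124456336/ 3515625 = 35.40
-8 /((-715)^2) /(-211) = 8 /107868475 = 0.00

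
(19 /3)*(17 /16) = 323 /48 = 6.73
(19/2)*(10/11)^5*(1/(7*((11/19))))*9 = 162450000/12400927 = 13.10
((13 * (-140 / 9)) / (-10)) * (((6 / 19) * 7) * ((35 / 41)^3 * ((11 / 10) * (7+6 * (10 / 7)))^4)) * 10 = 188069393803291 / 7856994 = 23936558.15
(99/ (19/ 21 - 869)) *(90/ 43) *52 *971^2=-917357893452/ 78389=-11702635.49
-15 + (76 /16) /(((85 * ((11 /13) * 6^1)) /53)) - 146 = -160.42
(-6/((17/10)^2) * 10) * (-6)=36000/289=124.57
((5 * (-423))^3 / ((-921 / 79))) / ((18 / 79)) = 2186862782625 / 614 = 3561665769.75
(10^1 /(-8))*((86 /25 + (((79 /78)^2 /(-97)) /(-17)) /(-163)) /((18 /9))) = -140635653263 /65412004320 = -2.15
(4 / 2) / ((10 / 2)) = 2 / 5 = 0.40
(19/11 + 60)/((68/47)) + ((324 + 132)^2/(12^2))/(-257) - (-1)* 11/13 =94694473/2499068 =37.89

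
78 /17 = 4.59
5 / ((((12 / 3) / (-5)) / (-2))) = 25 / 2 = 12.50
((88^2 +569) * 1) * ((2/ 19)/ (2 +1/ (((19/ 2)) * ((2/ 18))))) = 8313/ 28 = 296.89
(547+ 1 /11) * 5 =30090 /11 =2735.45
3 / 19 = 0.16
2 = 2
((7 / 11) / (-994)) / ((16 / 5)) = -5 / 24992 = -0.00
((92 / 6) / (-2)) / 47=-23 / 141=-0.16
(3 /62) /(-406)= -3 /25172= -0.00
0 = 0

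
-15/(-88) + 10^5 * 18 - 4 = 158399663/88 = 1799996.17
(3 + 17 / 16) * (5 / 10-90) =-363.59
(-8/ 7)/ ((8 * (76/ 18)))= -9/ 266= -0.03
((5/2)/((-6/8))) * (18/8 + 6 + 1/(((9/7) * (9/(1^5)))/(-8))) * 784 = -4800040/243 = -19753.25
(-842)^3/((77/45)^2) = -1208819068200/5929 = -203882453.74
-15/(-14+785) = -5/257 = -0.02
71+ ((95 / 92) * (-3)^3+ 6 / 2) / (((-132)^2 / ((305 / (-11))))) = 417549131 / 5877696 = 71.04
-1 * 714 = -714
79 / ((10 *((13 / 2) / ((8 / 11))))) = 632 / 715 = 0.88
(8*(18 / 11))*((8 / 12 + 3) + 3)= 87.27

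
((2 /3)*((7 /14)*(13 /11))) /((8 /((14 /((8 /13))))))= 1183 /1056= 1.12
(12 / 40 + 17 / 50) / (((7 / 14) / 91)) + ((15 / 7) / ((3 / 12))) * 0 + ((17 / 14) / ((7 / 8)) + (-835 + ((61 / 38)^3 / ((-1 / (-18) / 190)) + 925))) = 12696176261 / 884450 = 14354.88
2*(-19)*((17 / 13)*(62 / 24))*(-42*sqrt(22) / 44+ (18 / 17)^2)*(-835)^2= -22175938350 / 221+ 48869197475*sqrt(22) / 572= 300385153.30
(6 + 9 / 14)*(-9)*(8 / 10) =-1674 / 35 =-47.83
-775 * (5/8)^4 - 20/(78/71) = -21798785/159744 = -136.46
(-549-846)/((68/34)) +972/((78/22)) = -11007/26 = -423.35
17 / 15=1.13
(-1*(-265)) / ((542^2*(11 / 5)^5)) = 828125 / 47310985964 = 0.00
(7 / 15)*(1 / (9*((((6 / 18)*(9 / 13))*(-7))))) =-13 / 405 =-0.03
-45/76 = -0.59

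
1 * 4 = 4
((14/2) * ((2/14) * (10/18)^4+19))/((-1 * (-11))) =873238/72171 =12.10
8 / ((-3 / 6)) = -16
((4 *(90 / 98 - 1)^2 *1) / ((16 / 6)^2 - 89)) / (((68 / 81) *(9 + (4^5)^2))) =-11664 / 31543669237465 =-0.00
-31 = -31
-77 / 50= -1.54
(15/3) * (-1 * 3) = -15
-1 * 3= -3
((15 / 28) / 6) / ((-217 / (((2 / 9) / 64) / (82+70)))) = -5 / 531965952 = -0.00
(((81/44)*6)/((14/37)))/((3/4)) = 2997/77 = 38.92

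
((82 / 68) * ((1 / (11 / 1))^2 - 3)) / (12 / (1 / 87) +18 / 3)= -7421 / 2159850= -0.00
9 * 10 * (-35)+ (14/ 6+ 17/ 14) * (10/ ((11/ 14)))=-102460/ 33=-3104.85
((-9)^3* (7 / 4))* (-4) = 5103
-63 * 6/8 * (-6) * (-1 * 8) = -2268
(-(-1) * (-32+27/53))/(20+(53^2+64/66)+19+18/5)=-275385/24945722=-0.01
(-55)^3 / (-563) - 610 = -177055 / 563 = -314.48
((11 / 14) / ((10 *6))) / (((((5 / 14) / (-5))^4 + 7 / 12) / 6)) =45276 / 336155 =0.13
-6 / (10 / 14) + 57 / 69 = -7.57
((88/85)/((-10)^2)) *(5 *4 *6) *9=4752/425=11.18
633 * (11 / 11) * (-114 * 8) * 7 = -4041072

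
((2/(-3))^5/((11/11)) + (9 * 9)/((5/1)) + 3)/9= 23168/10935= 2.12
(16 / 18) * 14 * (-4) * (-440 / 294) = 74.50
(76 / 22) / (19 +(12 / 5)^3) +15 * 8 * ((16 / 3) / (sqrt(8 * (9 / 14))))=4750 / 45133 +320 * sqrt(7) / 3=282.32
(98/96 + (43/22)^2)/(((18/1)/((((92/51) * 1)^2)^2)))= 62946315176/22101911667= 2.85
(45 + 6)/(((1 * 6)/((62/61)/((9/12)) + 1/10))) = 45271/3660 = 12.37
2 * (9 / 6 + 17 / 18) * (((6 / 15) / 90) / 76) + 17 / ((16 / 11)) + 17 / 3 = 10683401 / 615600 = 17.35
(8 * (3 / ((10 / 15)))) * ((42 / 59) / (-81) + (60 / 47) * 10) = 3820568 / 8319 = 459.26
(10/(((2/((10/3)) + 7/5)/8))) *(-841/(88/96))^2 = 4073938560/121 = 33668913.72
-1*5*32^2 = -5120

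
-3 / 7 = -0.43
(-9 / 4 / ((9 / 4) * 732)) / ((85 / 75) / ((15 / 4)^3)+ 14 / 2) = -16875 / 86732972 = -0.00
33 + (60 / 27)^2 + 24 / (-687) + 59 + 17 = 113.90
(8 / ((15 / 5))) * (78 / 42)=4.95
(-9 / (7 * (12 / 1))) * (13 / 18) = -13 / 168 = -0.08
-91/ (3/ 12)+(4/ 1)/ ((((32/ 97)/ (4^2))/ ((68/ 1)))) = 12828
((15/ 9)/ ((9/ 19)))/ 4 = 95/ 108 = 0.88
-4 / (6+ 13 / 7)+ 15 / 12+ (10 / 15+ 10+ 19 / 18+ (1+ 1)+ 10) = 48437 / 1980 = 24.46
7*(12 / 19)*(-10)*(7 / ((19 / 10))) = -58800 / 361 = -162.88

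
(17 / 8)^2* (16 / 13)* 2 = 289 / 26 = 11.12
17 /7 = 2.43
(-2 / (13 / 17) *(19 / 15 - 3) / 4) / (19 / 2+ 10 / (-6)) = 34 / 235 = 0.14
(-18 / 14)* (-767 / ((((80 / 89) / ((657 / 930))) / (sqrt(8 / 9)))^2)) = 291382595127 / 538160000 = 541.44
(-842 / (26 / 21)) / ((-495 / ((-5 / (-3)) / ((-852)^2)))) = 2947 / 934238448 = 0.00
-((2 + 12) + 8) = -22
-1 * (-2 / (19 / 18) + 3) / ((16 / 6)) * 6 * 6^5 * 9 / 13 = -13387.63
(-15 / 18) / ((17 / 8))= -20 / 51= -0.39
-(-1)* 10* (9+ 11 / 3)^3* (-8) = -4389760 / 27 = -162583.70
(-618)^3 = -236029032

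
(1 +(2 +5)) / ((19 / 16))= 6.74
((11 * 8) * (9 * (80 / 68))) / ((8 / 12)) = 23760 / 17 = 1397.65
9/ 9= 1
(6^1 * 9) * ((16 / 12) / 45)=1.60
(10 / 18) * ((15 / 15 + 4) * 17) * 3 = 425 / 3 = 141.67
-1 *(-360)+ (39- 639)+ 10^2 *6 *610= 365760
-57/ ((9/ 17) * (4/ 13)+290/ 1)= -12597/ 64126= -0.20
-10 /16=-5 /8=-0.62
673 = 673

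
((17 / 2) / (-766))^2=289 / 2347024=0.00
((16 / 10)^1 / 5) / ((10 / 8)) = 32 / 125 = 0.26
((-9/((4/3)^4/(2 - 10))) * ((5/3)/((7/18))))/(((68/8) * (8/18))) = 98415/3808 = 25.84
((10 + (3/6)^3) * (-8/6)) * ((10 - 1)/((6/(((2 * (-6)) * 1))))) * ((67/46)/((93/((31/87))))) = 1809/1334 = 1.36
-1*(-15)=15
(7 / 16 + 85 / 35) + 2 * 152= 34369 / 112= 306.87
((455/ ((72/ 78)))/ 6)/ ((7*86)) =845/ 6192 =0.14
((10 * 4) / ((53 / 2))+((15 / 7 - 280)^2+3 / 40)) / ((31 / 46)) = 184464084593 / 1610140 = 114564.00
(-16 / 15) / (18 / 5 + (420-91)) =-16 / 4989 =-0.00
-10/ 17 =-0.59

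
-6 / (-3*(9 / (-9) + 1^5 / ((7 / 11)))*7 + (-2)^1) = 3 / 7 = 0.43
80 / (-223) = -80 / 223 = -0.36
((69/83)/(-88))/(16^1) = -69/116864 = -0.00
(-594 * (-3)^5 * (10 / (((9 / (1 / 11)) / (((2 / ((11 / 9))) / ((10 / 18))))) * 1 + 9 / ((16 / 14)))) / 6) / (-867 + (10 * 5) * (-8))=-4.58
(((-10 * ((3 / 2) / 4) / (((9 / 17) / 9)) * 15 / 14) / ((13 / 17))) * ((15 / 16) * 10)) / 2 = -4876875 / 11648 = -418.69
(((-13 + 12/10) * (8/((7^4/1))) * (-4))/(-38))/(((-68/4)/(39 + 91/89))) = 3362528/345107735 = 0.01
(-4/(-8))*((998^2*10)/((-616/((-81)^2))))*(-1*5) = 40842389025/154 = 265210318.34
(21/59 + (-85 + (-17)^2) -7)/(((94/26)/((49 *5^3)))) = 927153500/2773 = 334350.34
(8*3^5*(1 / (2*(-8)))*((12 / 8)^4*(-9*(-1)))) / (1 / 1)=-177147 / 32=-5535.84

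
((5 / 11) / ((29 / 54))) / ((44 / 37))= 4995 / 7018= 0.71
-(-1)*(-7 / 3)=-7 / 3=-2.33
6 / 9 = 2 / 3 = 0.67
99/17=5.82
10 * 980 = 9800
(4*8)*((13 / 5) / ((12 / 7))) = 48.53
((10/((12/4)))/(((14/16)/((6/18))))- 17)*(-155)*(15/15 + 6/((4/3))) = 1689655/126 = 13409.96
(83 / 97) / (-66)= -83 / 6402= -0.01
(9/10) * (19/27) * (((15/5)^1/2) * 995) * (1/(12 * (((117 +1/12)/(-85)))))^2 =1092709/315844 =3.46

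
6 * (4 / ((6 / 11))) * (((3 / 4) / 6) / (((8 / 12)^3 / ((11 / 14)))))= 3267 / 224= 14.58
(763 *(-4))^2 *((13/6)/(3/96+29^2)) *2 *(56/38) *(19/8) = 13562209024/80739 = 167975.94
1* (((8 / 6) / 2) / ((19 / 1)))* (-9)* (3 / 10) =-9 / 95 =-0.09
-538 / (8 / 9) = -2421 / 4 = -605.25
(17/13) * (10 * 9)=1530/13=117.69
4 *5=20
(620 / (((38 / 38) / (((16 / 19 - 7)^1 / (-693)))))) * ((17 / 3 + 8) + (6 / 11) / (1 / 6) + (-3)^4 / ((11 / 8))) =20174180 / 48279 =417.87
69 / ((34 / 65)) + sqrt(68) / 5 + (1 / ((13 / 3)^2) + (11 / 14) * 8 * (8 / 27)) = 2 * sqrt(17) / 5 + 145335811 / 1085994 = 135.48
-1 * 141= -141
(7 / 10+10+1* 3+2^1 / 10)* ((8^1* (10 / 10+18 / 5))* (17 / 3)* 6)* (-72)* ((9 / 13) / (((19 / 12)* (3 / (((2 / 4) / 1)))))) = -563490432 / 6175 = -91253.51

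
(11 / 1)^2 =121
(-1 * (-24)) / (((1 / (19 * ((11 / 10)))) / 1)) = 2508 / 5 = 501.60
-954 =-954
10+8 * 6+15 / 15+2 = 61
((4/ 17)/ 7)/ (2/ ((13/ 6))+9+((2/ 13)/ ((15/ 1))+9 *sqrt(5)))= -2235/ 2050489+2025 *sqrt(5)/ 2050489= 0.00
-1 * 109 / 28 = -109 / 28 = -3.89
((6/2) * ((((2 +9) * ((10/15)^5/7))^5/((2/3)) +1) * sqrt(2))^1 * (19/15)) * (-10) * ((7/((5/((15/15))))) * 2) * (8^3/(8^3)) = -360961635735813908 * sqrt(2)/3390566585454405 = -150.56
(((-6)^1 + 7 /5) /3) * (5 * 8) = -184 /3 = -61.33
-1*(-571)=571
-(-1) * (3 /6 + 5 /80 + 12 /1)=201 /16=12.56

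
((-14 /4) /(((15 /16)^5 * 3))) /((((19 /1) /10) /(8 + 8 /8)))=-7340032 /961875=-7.63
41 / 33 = 1.24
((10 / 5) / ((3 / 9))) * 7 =42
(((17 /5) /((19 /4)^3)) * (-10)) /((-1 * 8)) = 272 /6859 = 0.04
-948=-948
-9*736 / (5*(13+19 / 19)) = -3312 / 35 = -94.63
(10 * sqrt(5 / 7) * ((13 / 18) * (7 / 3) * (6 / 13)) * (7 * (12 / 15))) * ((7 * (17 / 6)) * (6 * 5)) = 33320 * sqrt(35) / 9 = 21902.64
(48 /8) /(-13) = -6 /13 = -0.46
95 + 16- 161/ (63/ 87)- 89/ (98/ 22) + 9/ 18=-38459/ 294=-130.81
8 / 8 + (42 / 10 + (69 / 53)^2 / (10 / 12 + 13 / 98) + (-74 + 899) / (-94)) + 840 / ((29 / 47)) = 1847878725097 / 1359176785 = 1359.56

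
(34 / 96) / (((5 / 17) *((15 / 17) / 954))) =1301.94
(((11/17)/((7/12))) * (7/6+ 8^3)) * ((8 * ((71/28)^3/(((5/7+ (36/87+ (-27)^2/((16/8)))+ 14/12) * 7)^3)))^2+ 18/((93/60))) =670913540039048234885491395336469608582975843/101493993573443468701171482174645294516224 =6610.38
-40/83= -0.48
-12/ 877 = -0.01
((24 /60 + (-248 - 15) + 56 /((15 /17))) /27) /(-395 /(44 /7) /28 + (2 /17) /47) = 420043888 /127677465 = 3.29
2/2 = 1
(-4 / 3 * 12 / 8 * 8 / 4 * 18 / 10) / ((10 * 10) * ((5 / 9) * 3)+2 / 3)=-54 / 1255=-0.04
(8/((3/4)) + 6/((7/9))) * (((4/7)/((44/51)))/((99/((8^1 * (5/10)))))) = 26248/53361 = 0.49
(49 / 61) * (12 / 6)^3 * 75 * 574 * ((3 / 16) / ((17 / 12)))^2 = 85432725 / 17629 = 4846.15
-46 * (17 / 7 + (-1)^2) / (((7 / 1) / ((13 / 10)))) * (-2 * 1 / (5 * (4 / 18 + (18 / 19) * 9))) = 306774 / 229075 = 1.34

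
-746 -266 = -1012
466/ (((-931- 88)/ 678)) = -315948/ 1019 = -310.06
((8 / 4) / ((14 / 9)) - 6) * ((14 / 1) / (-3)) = 22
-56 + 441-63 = 322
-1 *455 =-455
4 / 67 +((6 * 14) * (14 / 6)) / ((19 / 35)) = 459696 / 1273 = 361.11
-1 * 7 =-7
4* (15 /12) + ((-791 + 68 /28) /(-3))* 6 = 11075 /7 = 1582.14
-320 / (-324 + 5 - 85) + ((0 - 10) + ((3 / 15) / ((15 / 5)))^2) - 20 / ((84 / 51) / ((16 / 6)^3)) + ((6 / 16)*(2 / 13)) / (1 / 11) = -5926818283 / 24815700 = -238.83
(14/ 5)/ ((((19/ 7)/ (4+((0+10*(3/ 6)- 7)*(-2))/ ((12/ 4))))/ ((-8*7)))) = -308.10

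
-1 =-1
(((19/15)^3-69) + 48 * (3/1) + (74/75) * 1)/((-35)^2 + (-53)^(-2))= 369824513/5806731375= 0.06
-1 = -1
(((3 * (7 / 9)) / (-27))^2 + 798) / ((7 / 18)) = 1495922 / 729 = 2052.02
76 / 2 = 38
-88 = -88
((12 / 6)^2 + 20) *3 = 72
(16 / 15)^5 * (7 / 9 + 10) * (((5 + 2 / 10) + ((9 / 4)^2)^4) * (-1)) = -336687063632 / 34171875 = -9852.75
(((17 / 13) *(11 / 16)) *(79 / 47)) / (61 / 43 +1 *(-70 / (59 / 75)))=-37479101 / 2171748176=-0.02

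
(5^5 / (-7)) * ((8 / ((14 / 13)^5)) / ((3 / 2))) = -1160290625 / 705894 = -1643.72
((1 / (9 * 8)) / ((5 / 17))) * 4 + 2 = 197 / 90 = 2.19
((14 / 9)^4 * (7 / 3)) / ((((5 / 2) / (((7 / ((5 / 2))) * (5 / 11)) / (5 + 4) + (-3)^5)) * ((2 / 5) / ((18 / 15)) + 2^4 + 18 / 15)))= -12930902432 / 170828757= -75.70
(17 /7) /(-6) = -17 /42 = -0.40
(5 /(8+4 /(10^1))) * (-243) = -2025 /14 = -144.64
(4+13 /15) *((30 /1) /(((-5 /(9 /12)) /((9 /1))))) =-1971 /10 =-197.10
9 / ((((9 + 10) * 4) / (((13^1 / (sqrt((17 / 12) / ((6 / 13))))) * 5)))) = 135 * sqrt(442) / 646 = 4.39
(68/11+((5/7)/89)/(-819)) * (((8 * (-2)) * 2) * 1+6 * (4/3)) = -277568488/1870869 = -148.36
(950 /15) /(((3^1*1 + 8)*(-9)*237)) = -190 /70389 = -0.00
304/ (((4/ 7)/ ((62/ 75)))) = 32984/ 75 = 439.79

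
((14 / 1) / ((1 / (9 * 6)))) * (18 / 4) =3402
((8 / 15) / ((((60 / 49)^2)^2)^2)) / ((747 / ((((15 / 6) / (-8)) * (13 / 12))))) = -432028097404813 / 9033646694400000000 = -0.00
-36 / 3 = -12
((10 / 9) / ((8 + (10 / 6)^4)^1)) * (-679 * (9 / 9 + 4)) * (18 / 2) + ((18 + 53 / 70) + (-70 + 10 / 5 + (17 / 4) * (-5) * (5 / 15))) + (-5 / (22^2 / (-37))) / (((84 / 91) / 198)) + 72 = -24260781527 / 11762520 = -2062.55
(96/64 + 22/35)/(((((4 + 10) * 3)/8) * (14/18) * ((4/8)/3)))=5364/1715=3.13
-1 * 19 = -19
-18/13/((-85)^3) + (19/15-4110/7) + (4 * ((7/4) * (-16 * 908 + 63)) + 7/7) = -17074079012197/167656125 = -101839.88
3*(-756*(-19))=43092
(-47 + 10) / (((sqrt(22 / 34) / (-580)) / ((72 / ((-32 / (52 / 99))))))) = -278980 * sqrt(187) / 121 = -31528.88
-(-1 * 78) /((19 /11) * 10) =429 /95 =4.52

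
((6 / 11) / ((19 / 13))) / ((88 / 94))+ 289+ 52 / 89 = 118667391 / 409222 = 289.98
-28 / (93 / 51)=-476 / 31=-15.35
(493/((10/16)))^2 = 15555136/25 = 622205.44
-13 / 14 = -0.93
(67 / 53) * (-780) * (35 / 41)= -1829100 / 2173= -841.74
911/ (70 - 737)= -911/ 667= -1.37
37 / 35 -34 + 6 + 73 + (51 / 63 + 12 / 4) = 748 / 15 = 49.87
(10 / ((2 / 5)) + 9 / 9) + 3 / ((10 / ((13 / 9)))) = 26.43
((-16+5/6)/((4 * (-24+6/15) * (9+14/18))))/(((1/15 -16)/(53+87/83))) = -0.06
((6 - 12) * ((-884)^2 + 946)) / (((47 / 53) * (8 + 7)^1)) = -82934612 / 235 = -352913.24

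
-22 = -22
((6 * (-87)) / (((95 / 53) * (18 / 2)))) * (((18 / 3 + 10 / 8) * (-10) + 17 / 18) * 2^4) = 31674496 / 855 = 37046.19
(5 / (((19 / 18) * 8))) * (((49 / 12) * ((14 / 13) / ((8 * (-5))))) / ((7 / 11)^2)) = -2541 / 15808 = -0.16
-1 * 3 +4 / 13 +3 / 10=-311 / 130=-2.39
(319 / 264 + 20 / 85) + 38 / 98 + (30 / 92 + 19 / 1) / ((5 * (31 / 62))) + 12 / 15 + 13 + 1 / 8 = 6749759 / 287385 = 23.49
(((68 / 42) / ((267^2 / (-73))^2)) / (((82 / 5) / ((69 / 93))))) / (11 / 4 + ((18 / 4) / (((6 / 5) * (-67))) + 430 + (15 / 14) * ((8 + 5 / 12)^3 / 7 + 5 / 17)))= 10632226398080 / 72576633674806440551271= 0.00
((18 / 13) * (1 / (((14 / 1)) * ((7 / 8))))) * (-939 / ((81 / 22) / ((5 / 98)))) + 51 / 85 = -0.87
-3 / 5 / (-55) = 3 / 275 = 0.01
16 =16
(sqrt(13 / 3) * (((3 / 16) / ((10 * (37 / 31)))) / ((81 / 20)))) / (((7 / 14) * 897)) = 31 * sqrt(39) / 10753236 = 0.00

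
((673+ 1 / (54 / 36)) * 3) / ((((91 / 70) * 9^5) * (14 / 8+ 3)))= 80840 / 14585103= 0.01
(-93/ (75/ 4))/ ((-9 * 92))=31/ 5175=0.01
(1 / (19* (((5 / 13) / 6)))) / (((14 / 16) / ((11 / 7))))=1.47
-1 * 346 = -346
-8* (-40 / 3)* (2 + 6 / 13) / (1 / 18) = 61440 / 13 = 4726.15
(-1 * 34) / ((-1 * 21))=34 / 21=1.62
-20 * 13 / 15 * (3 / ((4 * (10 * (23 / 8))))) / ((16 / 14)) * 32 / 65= -112 / 575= -0.19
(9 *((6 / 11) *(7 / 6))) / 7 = 9 / 11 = 0.82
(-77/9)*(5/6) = -385/54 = -7.13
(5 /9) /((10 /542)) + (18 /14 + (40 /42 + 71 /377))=772799 /23751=32.54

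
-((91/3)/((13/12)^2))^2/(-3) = 37632/169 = 222.67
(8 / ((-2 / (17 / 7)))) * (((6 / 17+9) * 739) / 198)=-78334 / 231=-339.11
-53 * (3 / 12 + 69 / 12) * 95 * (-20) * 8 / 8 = 604200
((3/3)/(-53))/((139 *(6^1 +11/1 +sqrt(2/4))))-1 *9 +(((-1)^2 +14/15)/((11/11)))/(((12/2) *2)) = -6762963689/765136620 +sqrt(2)/4250759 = -8.84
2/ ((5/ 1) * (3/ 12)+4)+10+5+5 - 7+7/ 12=391/ 28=13.96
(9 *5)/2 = 45/2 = 22.50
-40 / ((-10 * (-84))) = -1 / 21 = -0.05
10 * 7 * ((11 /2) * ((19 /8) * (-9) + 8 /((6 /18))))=8085 /8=1010.62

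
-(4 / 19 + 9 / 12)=-73 / 76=-0.96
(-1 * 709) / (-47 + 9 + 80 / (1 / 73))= -709 / 5802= -0.12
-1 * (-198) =198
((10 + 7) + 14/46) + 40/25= 2174/115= 18.90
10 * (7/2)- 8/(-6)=109/3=36.33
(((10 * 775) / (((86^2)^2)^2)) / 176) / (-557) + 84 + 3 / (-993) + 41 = 6068103607695434839391679 / 48546002178836683237376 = 125.00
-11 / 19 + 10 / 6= 62 / 57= 1.09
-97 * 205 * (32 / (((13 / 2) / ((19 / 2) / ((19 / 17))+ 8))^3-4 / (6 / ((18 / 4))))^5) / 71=1191885931244938887506642445 / 29155186704343013760737297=40.88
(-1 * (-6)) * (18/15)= 36/5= 7.20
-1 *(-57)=57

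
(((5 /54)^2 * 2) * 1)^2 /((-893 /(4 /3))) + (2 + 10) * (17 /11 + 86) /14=8226314428417 /109627243803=75.04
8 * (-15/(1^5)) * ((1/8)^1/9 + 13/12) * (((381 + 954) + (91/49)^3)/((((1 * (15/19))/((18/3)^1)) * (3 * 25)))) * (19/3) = -26243297876/231525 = -113349.74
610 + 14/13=7944/13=611.08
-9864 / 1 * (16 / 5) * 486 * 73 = -5599279872 / 5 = -1119855974.40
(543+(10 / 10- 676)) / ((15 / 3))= -132 / 5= -26.40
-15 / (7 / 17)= -255 / 7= -36.43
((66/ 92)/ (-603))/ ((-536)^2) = -11/ 2656338816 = -0.00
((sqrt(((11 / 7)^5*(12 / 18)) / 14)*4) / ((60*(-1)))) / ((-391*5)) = 121*sqrt(33) / 30175425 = 0.00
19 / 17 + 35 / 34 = 73 / 34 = 2.15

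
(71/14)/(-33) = -0.15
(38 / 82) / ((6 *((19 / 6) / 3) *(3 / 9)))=9 / 41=0.22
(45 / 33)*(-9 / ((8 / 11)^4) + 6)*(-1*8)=1607895 / 5632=285.49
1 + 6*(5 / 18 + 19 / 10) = 211 / 15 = 14.07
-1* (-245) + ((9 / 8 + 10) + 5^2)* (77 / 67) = 153573 / 536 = 286.52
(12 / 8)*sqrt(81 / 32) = 27*sqrt(2) / 16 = 2.39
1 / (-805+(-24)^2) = -1 / 229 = -0.00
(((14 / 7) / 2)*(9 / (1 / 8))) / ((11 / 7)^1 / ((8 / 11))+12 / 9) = 12096 / 587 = 20.61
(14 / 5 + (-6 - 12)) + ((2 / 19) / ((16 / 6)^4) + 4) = -2178667 / 194560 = -11.20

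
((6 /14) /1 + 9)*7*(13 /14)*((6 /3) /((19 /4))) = 3432 /133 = 25.80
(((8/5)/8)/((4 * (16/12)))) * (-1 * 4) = -3/20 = -0.15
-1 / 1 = -1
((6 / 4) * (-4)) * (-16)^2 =-1536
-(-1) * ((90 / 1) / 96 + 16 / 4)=79 / 16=4.94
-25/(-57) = 25/57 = 0.44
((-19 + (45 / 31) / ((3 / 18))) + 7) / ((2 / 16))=-816 / 31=-26.32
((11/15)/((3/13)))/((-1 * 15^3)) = -143/151875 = -0.00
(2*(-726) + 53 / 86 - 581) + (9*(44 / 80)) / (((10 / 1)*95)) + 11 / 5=-1658655843 / 817000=-2030.18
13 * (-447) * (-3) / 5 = 17433 / 5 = 3486.60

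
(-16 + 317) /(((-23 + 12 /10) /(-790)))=1188950 /109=10907.80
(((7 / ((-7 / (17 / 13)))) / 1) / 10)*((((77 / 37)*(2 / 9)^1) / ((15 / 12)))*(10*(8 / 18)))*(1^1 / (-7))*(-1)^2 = 5984 / 194805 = 0.03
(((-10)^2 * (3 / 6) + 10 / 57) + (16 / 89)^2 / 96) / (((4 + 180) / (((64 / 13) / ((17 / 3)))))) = 0.24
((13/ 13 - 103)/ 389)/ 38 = -0.01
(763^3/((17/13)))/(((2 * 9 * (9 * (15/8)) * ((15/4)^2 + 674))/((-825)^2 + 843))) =770184288263936/695385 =1107565288.67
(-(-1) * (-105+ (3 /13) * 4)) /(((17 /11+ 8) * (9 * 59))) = -4961 /241605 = -0.02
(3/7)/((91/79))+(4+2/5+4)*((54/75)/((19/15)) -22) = -54358569/302575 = -179.65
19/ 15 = 1.27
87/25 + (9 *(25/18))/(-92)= 15383/4600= 3.34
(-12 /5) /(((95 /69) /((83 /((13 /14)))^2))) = -1118002032 /80275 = -13927.15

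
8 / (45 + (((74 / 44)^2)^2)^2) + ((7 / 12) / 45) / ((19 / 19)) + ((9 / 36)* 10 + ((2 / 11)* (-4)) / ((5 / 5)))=66057648655006607 / 35532448952463540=1.86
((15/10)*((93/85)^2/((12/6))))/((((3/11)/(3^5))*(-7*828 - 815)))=-2101707/17368900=-0.12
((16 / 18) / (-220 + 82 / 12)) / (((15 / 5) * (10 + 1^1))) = -16 / 126621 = -0.00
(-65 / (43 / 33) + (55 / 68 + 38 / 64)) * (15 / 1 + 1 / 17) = -9072568 / 12427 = -730.07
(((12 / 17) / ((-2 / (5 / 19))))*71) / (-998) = 1065 / 161177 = 0.01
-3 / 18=-0.17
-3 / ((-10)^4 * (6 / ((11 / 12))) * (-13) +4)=33 / 9359956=0.00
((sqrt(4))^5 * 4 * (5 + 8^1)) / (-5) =-1664 / 5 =-332.80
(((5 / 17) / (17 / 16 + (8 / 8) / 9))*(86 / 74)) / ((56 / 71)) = 274770 / 744107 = 0.37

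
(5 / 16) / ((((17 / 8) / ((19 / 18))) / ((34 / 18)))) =95 / 324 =0.29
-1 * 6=-6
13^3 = 2197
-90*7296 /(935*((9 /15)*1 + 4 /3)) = -1969920 /5423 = -363.25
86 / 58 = 43 / 29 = 1.48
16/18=8/9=0.89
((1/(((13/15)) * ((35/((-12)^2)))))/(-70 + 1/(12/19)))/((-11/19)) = 98496/821821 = 0.12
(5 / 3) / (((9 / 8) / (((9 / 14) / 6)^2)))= 5 / 294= 0.02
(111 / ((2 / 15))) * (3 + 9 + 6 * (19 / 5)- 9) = 42957 / 2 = 21478.50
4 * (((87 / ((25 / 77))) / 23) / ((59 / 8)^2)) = 1714944 / 2001575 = 0.86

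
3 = 3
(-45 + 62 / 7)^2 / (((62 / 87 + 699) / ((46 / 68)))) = 128082009 / 101417750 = 1.26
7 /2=3.50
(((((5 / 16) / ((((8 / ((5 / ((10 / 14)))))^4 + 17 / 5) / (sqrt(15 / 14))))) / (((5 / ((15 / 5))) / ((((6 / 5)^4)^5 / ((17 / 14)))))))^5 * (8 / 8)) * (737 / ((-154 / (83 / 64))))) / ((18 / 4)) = -29391594779330357287864548791257565330307604269091024701056988342402699201423622243068722282496 * sqrt(210) / 124065522540826378624952477086843212486228809364856577775182433498457612586207687854766845703125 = -3.43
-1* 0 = 0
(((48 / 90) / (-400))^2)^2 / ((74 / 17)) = 17 / 23414062500000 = 0.00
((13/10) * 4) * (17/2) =221/5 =44.20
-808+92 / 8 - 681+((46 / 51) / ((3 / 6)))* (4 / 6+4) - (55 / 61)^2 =-1469.89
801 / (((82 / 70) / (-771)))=-21614985 / 41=-527194.76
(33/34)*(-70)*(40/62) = -23100/527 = -43.83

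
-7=-7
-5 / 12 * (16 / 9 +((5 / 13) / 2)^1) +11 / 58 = -51401 / 81432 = -0.63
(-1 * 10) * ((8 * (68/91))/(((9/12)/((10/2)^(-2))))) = -4352/1365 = -3.19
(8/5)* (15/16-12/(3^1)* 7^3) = -21937/10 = -2193.70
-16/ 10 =-8/ 5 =-1.60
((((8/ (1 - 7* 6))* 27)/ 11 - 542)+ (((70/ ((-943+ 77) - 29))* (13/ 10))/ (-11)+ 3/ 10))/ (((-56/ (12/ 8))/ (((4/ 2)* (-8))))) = -1313064513/ 5651030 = -232.36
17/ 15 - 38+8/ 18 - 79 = -5194/ 45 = -115.42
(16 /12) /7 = 4 /21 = 0.19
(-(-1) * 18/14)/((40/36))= 81/70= 1.16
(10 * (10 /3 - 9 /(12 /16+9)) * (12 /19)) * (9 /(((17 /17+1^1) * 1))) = 16920 /247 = 68.50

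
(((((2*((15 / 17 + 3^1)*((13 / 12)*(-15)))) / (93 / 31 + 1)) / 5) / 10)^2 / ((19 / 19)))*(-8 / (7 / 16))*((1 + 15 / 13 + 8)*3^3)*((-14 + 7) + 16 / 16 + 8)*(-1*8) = 31924.42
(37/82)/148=1/328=0.00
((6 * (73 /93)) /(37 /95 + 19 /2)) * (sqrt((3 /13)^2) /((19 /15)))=65700 /757237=0.09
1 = 1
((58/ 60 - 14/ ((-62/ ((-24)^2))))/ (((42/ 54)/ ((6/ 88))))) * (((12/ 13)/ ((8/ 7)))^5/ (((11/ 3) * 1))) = 1919640074499/ 1782681655040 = 1.08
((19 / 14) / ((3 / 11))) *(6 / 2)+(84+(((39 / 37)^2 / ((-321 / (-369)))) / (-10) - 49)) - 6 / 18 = 760845851 / 15380715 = 49.47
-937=-937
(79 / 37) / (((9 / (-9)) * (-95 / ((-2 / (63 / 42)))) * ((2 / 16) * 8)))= -316 / 10545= -0.03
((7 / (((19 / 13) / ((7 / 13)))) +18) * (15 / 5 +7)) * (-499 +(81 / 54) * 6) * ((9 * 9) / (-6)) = 25864650 / 19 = 1361297.37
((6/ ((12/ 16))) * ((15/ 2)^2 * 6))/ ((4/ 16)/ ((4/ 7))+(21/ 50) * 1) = 1080000/ 343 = 3148.69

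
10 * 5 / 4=12.50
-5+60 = 55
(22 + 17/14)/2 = 325/28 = 11.61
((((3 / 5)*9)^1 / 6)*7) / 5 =63 / 50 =1.26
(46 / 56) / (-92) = -1 / 112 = -0.01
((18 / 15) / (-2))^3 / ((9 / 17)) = -51 / 125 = -0.41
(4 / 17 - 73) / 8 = -9.10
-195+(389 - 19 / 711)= 137915 / 711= 193.97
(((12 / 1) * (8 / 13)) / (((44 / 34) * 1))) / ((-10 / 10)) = -816 / 143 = -5.71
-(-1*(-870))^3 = -658503000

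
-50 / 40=-5 / 4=-1.25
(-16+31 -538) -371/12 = -6647/12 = -553.92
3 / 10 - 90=-89.70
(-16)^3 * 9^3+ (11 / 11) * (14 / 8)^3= -191102633 / 64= -2985978.64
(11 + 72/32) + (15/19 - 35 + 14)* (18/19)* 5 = -119107/1444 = -82.48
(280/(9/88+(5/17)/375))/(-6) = -452.82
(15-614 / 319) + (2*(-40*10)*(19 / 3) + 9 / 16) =-77371979 / 15312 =-5053.03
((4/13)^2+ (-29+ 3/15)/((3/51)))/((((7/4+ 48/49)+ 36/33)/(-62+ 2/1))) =10701487104/1392053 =7687.56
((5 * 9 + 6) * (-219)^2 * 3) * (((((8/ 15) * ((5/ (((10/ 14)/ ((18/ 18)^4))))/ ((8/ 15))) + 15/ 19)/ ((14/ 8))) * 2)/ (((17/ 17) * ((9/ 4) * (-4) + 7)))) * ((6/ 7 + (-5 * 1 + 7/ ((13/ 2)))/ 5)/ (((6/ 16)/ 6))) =-2293693003008/ 60515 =-37902883.63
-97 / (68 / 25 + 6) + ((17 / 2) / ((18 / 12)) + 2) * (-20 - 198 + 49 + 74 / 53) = -14974979 / 11554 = -1296.09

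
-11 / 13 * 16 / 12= -44 / 39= -1.13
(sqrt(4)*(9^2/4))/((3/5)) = 135/2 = 67.50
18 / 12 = 3 / 2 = 1.50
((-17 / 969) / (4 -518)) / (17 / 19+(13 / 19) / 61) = 61 / 1619100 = 0.00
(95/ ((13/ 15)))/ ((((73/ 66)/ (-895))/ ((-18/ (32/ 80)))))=3787863750/ 949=3991426.50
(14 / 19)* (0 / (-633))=0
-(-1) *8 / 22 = 4 / 11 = 0.36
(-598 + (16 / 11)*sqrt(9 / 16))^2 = 43112356 / 121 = 356300.46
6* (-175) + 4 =-1046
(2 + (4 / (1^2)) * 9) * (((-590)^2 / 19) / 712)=87025 / 89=977.81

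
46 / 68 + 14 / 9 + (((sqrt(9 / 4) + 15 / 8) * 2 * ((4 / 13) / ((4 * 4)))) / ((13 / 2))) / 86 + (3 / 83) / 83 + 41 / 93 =10157186357437 / 3799132603344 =2.67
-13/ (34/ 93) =-1209/ 34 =-35.56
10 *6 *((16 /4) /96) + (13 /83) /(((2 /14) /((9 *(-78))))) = -127349 /166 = -767.16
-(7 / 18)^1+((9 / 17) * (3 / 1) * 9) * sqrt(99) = -7 / 18+729 * sqrt(11) / 17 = 141.84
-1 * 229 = -229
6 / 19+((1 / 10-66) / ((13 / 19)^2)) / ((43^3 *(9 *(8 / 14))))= 28991594713 / 91906911720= 0.32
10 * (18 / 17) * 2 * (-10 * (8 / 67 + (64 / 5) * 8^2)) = -197619840 / 1139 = -173502.93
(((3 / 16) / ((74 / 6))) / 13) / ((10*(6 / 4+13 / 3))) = 27 / 1346800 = 0.00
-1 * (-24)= 24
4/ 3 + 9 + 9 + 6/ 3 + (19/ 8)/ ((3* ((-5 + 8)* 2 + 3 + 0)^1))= 4627/ 216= 21.42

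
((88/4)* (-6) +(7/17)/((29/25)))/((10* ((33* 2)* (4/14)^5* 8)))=-1090791107/83297280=-13.10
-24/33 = -8/11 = -0.73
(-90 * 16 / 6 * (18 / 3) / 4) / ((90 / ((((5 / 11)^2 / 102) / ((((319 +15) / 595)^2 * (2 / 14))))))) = -3644375 / 20247414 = -0.18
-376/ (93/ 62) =-752/ 3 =-250.67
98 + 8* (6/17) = 1714/17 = 100.82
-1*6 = -6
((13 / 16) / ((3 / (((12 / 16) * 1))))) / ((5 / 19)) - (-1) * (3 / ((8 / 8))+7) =3447 / 320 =10.77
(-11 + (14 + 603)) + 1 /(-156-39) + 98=137279 /195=703.99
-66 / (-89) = 66 / 89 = 0.74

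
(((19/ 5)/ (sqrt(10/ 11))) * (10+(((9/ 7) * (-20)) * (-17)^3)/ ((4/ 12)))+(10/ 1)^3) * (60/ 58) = 30000/ 29+30245226 * sqrt(110)/ 203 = 1563668.01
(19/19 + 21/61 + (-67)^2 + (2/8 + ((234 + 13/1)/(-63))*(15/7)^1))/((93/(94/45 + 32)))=24661703053/15010758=1642.94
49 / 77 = 7 / 11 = 0.64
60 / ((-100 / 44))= -132 / 5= -26.40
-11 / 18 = -0.61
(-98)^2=9604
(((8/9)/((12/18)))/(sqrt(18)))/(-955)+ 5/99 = 5/99-2* sqrt(2)/8595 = 0.05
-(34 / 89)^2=-1156 / 7921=-0.15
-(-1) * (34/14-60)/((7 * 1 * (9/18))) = -806/49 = -16.45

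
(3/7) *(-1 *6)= -2.57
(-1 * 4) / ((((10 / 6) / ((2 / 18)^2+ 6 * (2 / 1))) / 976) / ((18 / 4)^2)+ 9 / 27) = -949648 / 79139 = -12.00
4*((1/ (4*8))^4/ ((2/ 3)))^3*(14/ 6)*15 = 945/ 2305843009213693952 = 0.00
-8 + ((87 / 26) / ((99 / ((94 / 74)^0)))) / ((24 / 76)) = -40633 / 5148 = -7.89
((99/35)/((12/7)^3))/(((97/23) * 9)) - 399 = -334381523/838080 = -398.99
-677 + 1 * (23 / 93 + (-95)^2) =776387 / 93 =8348.25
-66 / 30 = -11 / 5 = -2.20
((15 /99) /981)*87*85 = 12325 /10791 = 1.14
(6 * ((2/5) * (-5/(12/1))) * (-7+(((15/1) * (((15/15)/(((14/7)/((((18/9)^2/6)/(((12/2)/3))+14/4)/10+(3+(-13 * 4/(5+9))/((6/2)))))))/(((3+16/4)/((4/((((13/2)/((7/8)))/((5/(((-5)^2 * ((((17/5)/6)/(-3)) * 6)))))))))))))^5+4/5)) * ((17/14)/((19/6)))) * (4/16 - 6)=-7436206004905105719/543924389794938880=-13.67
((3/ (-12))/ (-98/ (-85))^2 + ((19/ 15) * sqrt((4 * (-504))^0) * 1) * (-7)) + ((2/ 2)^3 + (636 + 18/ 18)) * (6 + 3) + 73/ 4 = 3314068757/ 576240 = 5751.20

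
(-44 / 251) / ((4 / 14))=-154 / 251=-0.61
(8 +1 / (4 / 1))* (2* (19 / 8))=627 / 16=39.19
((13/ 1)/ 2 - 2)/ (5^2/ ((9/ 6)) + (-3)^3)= -27/ 62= -0.44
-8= -8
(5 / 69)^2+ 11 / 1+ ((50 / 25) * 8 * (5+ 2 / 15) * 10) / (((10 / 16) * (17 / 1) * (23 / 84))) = 118704412 / 404685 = 293.33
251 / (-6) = -251 / 6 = -41.83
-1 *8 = -8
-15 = -15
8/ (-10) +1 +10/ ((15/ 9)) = 31/ 5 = 6.20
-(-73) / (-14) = -73 / 14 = -5.21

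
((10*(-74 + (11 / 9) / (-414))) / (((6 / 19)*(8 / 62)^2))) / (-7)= 25173226825 / 1251936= 20107.44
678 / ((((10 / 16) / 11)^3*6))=77006336 / 125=616050.69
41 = 41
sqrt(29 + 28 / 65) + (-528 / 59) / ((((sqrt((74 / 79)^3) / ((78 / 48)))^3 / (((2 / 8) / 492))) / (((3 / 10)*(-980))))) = sqrt(124345) / 65 + 138372071306469*sqrt(5846) / 1374150918004736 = 13.12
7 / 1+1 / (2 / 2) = 8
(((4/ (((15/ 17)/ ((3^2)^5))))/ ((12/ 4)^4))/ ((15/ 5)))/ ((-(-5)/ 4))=22032/ 25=881.28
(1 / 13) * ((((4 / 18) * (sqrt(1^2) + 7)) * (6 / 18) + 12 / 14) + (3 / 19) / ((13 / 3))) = 69379 / 606879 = 0.11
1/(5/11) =11/5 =2.20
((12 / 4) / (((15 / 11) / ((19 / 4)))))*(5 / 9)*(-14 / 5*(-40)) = 5852 / 9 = 650.22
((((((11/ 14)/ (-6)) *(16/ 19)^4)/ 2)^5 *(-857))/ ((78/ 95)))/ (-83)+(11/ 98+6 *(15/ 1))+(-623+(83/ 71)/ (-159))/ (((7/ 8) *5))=-10292852840306022796624312008767741114137/ 196843829377506914040243307952314034898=-52.29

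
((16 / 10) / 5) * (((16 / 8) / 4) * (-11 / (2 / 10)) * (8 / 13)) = -5.42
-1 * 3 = -3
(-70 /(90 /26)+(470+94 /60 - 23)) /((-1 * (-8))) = 38551 /720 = 53.54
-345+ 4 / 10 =-1723 / 5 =-344.60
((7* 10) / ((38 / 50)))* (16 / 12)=122.81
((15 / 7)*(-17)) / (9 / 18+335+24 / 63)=-1530 / 14107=-0.11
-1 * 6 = -6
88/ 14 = 44/ 7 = 6.29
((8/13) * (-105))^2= 705600/169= 4175.15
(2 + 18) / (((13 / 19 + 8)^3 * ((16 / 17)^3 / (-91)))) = -3066542297 / 919987200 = -3.33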